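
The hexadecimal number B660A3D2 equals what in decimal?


B660A3D2 hex = 3059786706 decimal

3059786706


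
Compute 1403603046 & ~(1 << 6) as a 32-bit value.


1403603046 & ~(1 << 6) = 1403602982

1403602982


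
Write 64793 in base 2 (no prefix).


64793 = 1111110100011001 in binary

1111110100011001


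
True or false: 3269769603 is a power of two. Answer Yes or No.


0b11000010111001001011100110000011. Multiple bits set => No

No


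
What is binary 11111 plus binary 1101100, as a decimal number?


11111 + 1101100 = 10001011 = 139

139


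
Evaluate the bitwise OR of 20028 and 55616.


0b100111000111100 | 0b1101100101000000 = 0b1101111101111100 = 57212

57212


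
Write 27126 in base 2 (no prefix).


27126 = 110100111110110 in binary

110100111110110


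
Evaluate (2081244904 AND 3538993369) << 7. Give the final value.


Step 1: 2081244904 & 3538993369 = 1342193864
Step 2: 1342193864 << 7 = 171800814592

171800814592


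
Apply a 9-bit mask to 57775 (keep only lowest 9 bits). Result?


57775 & 511 = 431

431


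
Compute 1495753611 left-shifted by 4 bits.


0b1011001001001110110001110001011 << 4 = 0b10110010010011101100011100010110000 = 23932057776

23932057776


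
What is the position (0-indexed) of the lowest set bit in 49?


0b110001. Lowest set bit at position 0

0


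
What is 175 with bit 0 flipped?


175 ^ (1 << 0) = 175 ^ 1 = 174

174


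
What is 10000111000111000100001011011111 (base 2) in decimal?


10000111000111000100001011011111 in decimal = 2266776287

2266776287


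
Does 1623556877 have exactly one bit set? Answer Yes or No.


0b1100000110001011000001100001101. Multiple bits set => No

No


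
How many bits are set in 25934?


0b110010101001110 has 8 set bits

8


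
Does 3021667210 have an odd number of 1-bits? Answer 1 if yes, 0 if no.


0b10110100000110101111101110001010 has 17 ones => parity 1

1


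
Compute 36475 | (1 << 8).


36475 | (1 << 8) = 36475 | 256 = 36731

36731


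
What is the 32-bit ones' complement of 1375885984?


1375885984 ^ 4294967295 = 2919081311

2919081311


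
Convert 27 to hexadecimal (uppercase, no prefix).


27 = 1B hex

1B


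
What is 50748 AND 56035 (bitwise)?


0b1100011000111100 & 0b1101101011100011 = 0b1100001000100000 = 49696

49696


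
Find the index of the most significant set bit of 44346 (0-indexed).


0b1010110100111010. Highest set bit at position 15

15


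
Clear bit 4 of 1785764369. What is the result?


1785764369 & ~(1 << 4) = 1785764353

1785764353


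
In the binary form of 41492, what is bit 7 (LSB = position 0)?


0b1010001000010100, position 7 = 0

0


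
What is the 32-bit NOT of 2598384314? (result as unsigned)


~0b10011010111000000011001010111010 = 0b1100101000111111100110101000101 = 1696582981 (32-bit unsigned)

1696582981


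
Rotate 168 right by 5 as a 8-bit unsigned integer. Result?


Rotate 0b10101000 right by 5 (8-bit) = 0b1000101 = 69

69


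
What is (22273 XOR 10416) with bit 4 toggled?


Step 1: 22273 ^ 10416 = 32689
Step 2: 32689 ^ (1 << 4) = 32689 ^ 16 = 32673

32673


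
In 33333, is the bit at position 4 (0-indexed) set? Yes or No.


0b1000001000110101, bit 4 = 1. Yes

Yes


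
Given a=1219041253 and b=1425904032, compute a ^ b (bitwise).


1219041253 ^ 1425904032 = 475301445

475301445


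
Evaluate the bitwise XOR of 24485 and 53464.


0b101111110100101 ^ 0b1101000011011000 = 0b1000111101111101 = 36733

36733


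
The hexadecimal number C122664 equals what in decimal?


C122664 hex = 202516068 decimal

202516068


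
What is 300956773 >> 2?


0b10001111100000011110001100101 >> 2 = 0b100011111000000111100011001 = 75239193

75239193


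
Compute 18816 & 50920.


0b100100110000000 & 0b1100011011101000 = 0b100000010000000 = 16512

16512


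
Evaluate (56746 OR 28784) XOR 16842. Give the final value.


Step 1: 56746 | 28784 = 65018
Step 2: 65018 ^ 16842 = 48176

48176


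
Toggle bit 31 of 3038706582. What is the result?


3038706582 ^ (1 << 31) = 3038706582 ^ 2147483648 = 891222934

891222934


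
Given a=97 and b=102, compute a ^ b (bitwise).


97 ^ 102 = 7

7


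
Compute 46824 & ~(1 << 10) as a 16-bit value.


46824 & ~(1 << 10) = 45800

45800


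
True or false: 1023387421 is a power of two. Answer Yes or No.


0b111100111111111010011100011101. Multiple bits set => No

No


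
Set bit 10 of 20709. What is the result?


20709 | (1 << 10) = 20709 | 1024 = 21733

21733


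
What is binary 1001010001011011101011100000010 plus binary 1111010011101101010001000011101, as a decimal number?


1001010001011011101011100000010 + 1111010011101101010001000011101 = 11000100101001000111100100011111 = 3299113247

3299113247


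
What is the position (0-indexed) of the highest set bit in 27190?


0b110101000110110. Highest set bit at position 14

14


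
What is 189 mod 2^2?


189 & 3 = 1

1


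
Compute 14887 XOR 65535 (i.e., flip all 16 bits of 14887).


14887 ^ 65535 = 50648

50648


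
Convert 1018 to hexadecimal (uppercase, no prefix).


1018 = 3FA hex

3FA


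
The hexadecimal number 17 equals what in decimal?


17 hex = 23 decimal

23


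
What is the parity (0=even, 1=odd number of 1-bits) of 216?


0b11011000 has 4 ones => parity 0

0


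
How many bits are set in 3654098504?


0b11011001110011010001111001001000 has 16 set bits

16


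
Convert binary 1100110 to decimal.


1100110 in decimal = 102

102


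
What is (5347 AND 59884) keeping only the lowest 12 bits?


Step 1: 5347 & 59884 = 224
Step 2: 224 & 4095 = 224

224


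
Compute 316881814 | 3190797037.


0b10010111000110011101110010110 | 0b10111110001011111011001011101101 = 0b10111110111011111011101111111111 = 3203382271

3203382271


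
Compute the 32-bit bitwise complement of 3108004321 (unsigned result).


~0b10111001010000000110000111100001 = 0b1000110101111111001111000011110 = 1186962974 (32-bit unsigned)

1186962974


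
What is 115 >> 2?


0b1110011 >> 2 = 0b11100 = 28

28


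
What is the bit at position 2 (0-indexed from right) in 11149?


0b10101110001101, position 2 = 1

1


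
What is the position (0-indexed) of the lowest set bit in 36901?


0b1001000000100101. Lowest set bit at position 0

0


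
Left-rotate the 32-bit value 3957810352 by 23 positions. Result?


Rotate 0b11101011111001110110010010110000 left by 23 (32-bit) = 0b1011000011101011111001110110010 = 1484125106

1484125106


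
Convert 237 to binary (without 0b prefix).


237 = 11101101 in binary

11101101


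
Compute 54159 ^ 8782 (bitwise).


0b1101001110001111 ^ 0b10001001001110 = 0b1111000111000001 = 61889

61889


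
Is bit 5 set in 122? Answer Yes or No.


0b1111010, bit 5 = 1. Yes

Yes


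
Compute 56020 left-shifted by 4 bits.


0b1101101011010100 << 4 = 0b11011010110101000000 = 896320

896320


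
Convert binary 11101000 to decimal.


11101000 in decimal = 232

232


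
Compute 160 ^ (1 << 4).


160 ^ (1 << 4) = 160 ^ 16 = 176

176


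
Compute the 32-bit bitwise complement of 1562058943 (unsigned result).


~0b1011101000110110010000010111111 = 0b10100010111001001101111101000000 = 2732908352 (32-bit unsigned)

2732908352


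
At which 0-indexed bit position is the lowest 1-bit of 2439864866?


0b10010001011011010110001000100010. Lowest set bit at position 1

1


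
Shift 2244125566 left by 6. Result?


0b10000101110000101010001101111110 << 6 = 0b10000101110000101010001101111110000000 = 143624036224

143624036224


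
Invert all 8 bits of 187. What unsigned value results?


187 ^ 255 = 68

68


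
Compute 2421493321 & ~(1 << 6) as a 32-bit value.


2421493321 & ~(1 << 6) = 2421493257

2421493257


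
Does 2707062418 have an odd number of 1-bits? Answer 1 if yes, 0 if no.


0b10100001010110100111111010010010 has 16 ones => parity 0

0


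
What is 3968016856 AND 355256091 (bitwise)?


0b11101100100000110010000111011000 & 0b10101001011001100011100011011 = 0b100000000000000000100011000 = 67109144

67109144


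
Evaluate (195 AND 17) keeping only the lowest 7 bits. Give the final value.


Step 1: 195 & 17 = 1
Step 2: 1 & 127 = 1

1


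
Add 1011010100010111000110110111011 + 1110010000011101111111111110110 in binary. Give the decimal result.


1011010100010111000110110111011 + 1110010000011101111111111110110 = 11001100100110101000110110110001 = 3432680881

3432680881


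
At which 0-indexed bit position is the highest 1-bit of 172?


0b10101100. Highest set bit at position 7

7


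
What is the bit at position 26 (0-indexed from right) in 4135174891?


0b11110110011110011100001011101011, position 26 = 1

1


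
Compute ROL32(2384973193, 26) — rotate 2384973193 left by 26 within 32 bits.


Rotate 0b10001110001001111100110110001001 left by 26 (32-bit) = 0b100110001110001001111100110110 = 641244982

641244982


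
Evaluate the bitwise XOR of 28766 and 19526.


0b111000001011110 ^ 0b100110001000110 = 0b11110000011000 = 15384

15384


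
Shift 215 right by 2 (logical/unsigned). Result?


0b11010111 >> 2 = 0b110101 = 53

53


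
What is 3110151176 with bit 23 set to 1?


3110151176 | (1 << 23) = 3110151176 | 8388608 = 3118539784

3118539784


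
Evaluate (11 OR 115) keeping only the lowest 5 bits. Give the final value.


Step 1: 11 | 115 = 123
Step 2: 123 & 31 = 27

27


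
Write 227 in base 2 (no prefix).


227 = 11100011 in binary

11100011


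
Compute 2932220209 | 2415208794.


0b10101110110001100010000100110001 | 0b10001111111101010010100101011010 = 0b10101111111101110010100101111011 = 2952210811

2952210811


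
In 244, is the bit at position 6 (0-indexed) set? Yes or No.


0b11110100, bit 6 = 1. Yes

Yes


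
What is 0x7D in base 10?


7D hex = 125 decimal

125


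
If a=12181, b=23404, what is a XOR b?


12181 ^ 23404 = 29945

29945


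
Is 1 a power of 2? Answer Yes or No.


0b1. Only one bit set => Yes

Yes


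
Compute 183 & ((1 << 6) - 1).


183 & 63 = 55

55


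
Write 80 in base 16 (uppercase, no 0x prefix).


80 = 50 hex

50


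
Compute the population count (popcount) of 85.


0b1010101 has 4 set bits

4


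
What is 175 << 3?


0b10101111 << 3 = 0b10101111000 = 1400

1400


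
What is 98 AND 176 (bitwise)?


0b1100010 & 0b10110000 = 0b100000 = 32

32


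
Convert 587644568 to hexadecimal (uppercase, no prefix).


587644568 = 2306BE98 hex

2306BE98


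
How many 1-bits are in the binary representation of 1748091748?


0b1101000001100011100001101100100 has 13 set bits

13


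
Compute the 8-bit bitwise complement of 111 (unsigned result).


~0b1101111 = 0b10010000 = 144 (8-bit unsigned)

144


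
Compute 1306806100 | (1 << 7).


1306806100 | (1 << 7) = 1306806100 | 128 = 1306806228

1306806228


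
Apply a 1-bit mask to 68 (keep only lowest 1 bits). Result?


68 & 1 = 0

0


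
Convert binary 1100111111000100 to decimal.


1100111111000100 in decimal = 53188

53188


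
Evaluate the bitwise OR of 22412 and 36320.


0b101011110001100 | 0b1000110111100000 = 0b1101111111101100 = 57324

57324


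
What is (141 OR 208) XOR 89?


Step 1: 141 | 208 = 221
Step 2: 221 ^ 89 = 132

132


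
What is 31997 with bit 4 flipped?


31997 ^ (1 << 4) = 31997 ^ 16 = 31981

31981


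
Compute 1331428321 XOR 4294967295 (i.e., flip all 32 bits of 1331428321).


1331428321 ^ 4294967295 = 2963538974

2963538974


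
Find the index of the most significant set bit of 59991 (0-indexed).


0b1110101001010111. Highest set bit at position 15

15


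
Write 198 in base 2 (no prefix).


198 = 11000110 in binary

11000110


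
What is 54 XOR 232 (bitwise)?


0b110110 ^ 0b11101000 = 0b11011110 = 222

222


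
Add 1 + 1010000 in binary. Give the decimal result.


1 + 1010000 = 1010001 = 81

81


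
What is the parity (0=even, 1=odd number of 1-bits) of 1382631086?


0b1010010011010010100011010101110 has 15 ones => parity 1

1


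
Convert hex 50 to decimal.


50 hex = 80 decimal

80


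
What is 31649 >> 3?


0b111101110100001 >> 3 = 0b111101110100 = 3956

3956


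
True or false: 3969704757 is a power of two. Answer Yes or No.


0b11101100100111001110001100110101. Multiple bits set => No

No


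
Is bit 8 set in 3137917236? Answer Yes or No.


0b10111011000010001101000100110100, bit 8 = 1. Yes

Yes


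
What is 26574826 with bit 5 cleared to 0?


26574826 & ~(1 << 5) = 26574794

26574794


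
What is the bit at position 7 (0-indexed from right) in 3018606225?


0b10110011111011000100011010010001, position 7 = 1

1


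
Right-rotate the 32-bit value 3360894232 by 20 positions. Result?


Rotate 0b11001000010100110010110100011000 right by 20 (32-bit) = 0b110010110100011000110010000101 = 852593797

852593797


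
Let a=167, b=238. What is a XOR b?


167 ^ 238 = 73

73


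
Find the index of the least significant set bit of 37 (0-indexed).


0b100101. Lowest set bit at position 0

0


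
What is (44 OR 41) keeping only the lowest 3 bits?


Step 1: 44 | 41 = 45
Step 2: 45 & 7 = 5

5


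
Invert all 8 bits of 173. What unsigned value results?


173 ^ 255 = 82

82


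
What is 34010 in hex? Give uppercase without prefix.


34010 = 84DA hex

84DA


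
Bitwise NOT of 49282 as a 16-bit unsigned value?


~0b1100000010000010 = 0b11111101111101 = 16253 (16-bit unsigned)

16253


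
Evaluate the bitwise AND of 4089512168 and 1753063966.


0b11110011110000010000000011101000 & 0b1101000011111011010001000011110 = 0b1100000010000010000000000001000 = 1614872584

1614872584


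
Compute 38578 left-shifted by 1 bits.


0b1001011010110010 << 1 = 0b10010110101100100 = 77156

77156


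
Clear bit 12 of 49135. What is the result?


49135 & ~(1 << 12) = 45039

45039


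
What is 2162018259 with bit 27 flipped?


2162018259 ^ (1 << 27) = 2162018259 ^ 134217728 = 2296235987

2296235987


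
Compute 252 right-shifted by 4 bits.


0b11111100 >> 4 = 0b1111 = 15

15


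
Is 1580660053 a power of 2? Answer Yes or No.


0b1011110001101101111010101010101. Multiple bits set => No

No


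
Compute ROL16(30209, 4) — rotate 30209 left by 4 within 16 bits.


Rotate 0b111011000000001 left by 4 (16-bit) = 0b110000000010111 = 24599

24599


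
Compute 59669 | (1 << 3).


59669 | (1 << 3) = 59669 | 8 = 59677

59677


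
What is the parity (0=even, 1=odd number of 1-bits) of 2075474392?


0b1111011101101010011100111011000 has 19 ones => parity 1

1


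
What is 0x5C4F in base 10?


5C4F hex = 23631 decimal

23631


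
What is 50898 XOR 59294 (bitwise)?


0b1100011011010010 ^ 0b1110011110011110 = 0b10000101001100 = 8524

8524


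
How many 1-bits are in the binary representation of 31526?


0b111101100100110 has 9 set bits

9


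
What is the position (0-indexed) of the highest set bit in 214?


0b11010110. Highest set bit at position 7

7


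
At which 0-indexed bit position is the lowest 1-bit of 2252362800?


0b10000110010000000101010000110000. Lowest set bit at position 4

4


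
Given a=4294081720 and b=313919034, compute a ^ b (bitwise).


4294081720 ^ 313919034 = 3980688002

3980688002


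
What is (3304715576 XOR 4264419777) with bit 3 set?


Step 1: 3304715576 ^ 4264419777 = 986977529
Step 2: 986977529 | (1 << 3) = 986977529 | 8 = 986977529

986977529


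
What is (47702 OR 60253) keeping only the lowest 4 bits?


Step 1: 47702 | 60253 = 64351
Step 2: 64351 & 15 = 15

15


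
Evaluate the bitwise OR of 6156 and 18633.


0b1100000001100 | 0b100100011001001 = 0b101100011001101 = 22733

22733


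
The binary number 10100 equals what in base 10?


10100 in decimal = 20

20


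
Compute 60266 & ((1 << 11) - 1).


60266 & 2047 = 874

874


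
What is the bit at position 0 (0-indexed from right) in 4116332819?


0b11110101010110100100000100010011, position 0 = 1

1


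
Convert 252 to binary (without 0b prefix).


252 = 11111100 in binary

11111100


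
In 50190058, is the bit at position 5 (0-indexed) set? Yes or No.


0b10111111011101011011101010, bit 5 = 1. Yes

Yes


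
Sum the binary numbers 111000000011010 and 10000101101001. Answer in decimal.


111000000011010 + 10000101101001 = 1001000110000011 = 37251

37251


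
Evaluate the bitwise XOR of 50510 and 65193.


0b1100010101001110 ^ 0b1111111010101001 = 0b11101111100111 = 15335

15335


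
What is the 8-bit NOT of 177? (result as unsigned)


~0b10110001 = 0b1001110 = 78 (8-bit unsigned)

78


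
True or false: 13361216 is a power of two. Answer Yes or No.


0b110010111110000001000000. Multiple bits set => No

No


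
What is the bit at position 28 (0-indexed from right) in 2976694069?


0b10110001011011001011111100110101, position 28 = 1

1


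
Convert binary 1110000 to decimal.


1110000 in decimal = 112

112


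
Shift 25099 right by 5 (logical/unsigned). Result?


0b110001000001011 >> 5 = 0b1100010000 = 784

784


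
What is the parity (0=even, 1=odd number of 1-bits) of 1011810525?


0b111100010011110000000011011101 has 15 ones => parity 1

1


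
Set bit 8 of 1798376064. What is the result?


1798376064 | (1 << 8) = 1798376064 | 256 = 1798376320

1798376320


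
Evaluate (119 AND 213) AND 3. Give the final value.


Step 1: 119 & 213 = 85
Step 2: 85 & 3 = 1

1


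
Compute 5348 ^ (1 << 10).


5348 ^ (1 << 10) = 5348 ^ 1024 = 4324

4324


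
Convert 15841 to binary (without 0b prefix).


15841 = 11110111100001 in binary

11110111100001


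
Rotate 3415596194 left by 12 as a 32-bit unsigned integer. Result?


Rotate 0b11001011100101011101110010100010 left by 12 (32-bit) = 0b1011101110010100010110010111001 = 1573530809

1573530809


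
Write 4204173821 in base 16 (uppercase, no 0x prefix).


4204173821 = FA9699FD hex

FA9699FD


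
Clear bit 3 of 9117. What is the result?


9117 & ~(1 << 3) = 9109

9109


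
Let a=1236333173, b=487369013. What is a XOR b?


1236333173 ^ 487369013 = 1421630272

1421630272


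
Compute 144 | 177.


0b10010000 | 0b10110001 = 0b10110001 = 177

177


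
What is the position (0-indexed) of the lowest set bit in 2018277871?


0b1111000010011000111100111101111. Lowest set bit at position 0

0


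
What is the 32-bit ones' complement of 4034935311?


4034935311 ^ 4294967295 = 260031984

260031984


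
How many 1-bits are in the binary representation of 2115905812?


0b1111110000111100010100100010100 has 15 set bits

15


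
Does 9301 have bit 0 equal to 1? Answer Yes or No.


0b10010001010101, bit 0 = 1. Yes

Yes


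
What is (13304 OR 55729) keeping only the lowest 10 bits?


Step 1: 13304 | 55729 = 64505
Step 2: 64505 & 1023 = 1017

1017


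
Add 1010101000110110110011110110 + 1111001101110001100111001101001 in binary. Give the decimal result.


1010101000110110110011110110 + 1111001101110001100111001101001 = 10000100010111000011101101011111 = 2220637023

2220637023


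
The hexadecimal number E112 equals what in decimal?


E112 hex = 57618 decimal

57618


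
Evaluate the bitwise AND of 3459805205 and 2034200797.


0b11001110001110000111000000010101 & 0b1111001001111110111000011011101 = 0b1001000001110000111000000010101 = 1211658261

1211658261


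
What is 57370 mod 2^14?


57370 & 16383 = 8218

8218


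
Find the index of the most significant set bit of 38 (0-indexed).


0b100110. Highest set bit at position 5

5


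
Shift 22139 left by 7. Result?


0b101011001111011 << 7 = 0b1010110011110110000000 = 2833792

2833792


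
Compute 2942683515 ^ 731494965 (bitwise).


0b10101111011001011100100101111011 ^ 0b101011100110011011101000110101 = 0b10000100111111000111001101001110 = 2231137102

2231137102


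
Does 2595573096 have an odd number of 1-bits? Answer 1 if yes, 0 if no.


0b10011010101101010100110101101000 has 16 ones => parity 0

0


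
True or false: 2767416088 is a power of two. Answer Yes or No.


0b10100100111100110110101100011000. Multiple bits set => No

No


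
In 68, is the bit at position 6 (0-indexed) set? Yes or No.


0b1000100, bit 6 = 1. Yes

Yes


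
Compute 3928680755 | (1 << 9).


3928680755 | (1 << 9) = 3928680755 | 512 = 3928681267

3928681267


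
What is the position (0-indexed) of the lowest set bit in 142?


0b10001110. Lowest set bit at position 1

1


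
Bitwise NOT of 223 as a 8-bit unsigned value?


~0b11011111 = 0b100000 = 32 (8-bit unsigned)

32


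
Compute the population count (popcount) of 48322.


0b1011110011000010 has 8 set bits

8


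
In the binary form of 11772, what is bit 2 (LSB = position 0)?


0b10110111111100, position 2 = 1

1


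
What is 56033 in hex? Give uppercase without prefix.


56033 = DAE1 hex

DAE1


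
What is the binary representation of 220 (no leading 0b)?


220 = 11011100 in binary

11011100


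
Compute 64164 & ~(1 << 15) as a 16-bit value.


64164 & ~(1 << 15) = 31396

31396


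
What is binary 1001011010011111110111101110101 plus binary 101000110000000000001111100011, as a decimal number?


1001011010011111110111101110101 + 101000110000000000001111100011 = 1110100000011111111001101011000 = 1947202392

1947202392


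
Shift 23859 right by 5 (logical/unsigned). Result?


0b101110100110011 >> 5 = 0b1011101001 = 745

745


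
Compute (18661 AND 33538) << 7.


Step 1: 18661 & 33538 = 0
Step 2: 0 << 7 = 0

0


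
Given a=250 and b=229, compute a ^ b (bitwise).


250 ^ 229 = 31

31


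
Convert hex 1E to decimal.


1E hex = 30 decimal

30


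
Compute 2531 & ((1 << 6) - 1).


2531 & 63 = 35

35


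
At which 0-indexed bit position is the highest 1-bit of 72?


0b1001000. Highest set bit at position 6

6


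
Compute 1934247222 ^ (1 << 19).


1934247222 ^ (1 << 19) = 1934247222 ^ 524288 = 1933722934

1933722934


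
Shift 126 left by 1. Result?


0b1111110 << 1 = 0b11111100 = 252

252


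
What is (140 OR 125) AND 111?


Step 1: 140 | 125 = 253
Step 2: 253 & 111 = 109

109


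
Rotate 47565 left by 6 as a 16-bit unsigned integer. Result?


Rotate 0b1011100111001101 left by 6 (16-bit) = 0b111001101101110 = 29550

29550


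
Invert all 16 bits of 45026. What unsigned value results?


45026 ^ 65535 = 20509

20509


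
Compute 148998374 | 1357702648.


0b1000111000011000100011100110 | 0b1010000111011001110010111111000 = 0b1011000111011011110110111111110 = 1491987966

1491987966


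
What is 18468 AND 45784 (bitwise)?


0b100100000100100 & 0b1011001011011000 = 0b0 = 0

0


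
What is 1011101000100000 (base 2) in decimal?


1011101000100000 in decimal = 47648

47648


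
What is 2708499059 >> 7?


0b10100001011100000110101001110011 >> 7 = 0b1010000101110000011010100 = 21160148

21160148


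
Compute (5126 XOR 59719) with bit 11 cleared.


Step 1: 5126 ^ 59719 = 64833
Step 2: 64833 & ~(1 << 11) = 62785

62785


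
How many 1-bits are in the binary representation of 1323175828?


0b1001110110111100000111110010100 has 17 set bits

17


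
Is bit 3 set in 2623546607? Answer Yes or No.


0b10011100011000000010010011101111, bit 3 = 1. Yes

Yes


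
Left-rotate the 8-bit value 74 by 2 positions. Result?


Rotate 0b1001010 left by 2 (8-bit) = 0b101001 = 41

41


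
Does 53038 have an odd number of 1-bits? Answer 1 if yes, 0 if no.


0b1100111100101110 has 10 ones => parity 0

0


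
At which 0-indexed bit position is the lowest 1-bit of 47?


0b101111. Lowest set bit at position 0

0


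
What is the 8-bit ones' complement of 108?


108 ^ 255 = 147

147


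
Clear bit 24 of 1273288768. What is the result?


1273288768 & ~(1 << 24) = 1256511552

1256511552


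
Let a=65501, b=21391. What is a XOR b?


65501 ^ 21391 = 44114

44114


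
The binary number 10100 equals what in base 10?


10100 in decimal = 20

20


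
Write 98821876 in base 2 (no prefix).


98821876 = 101111000111110011011110100 in binary

101111000111110011011110100


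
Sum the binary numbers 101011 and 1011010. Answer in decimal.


101011 + 1011010 = 10000101 = 133

133


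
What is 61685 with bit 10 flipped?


61685 ^ (1 << 10) = 61685 ^ 1024 = 62709

62709


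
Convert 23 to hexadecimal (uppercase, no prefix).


23 = 17 hex

17


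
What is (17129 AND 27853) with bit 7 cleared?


Step 1: 17129 & 27853 = 16585
Step 2: 16585 & ~(1 << 7) = 16457

16457


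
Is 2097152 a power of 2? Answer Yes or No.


0b1000000000000000000000. Only one bit set => Yes

Yes


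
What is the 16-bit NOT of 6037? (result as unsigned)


~0b1011110010101 = 0b1110100001101010 = 59498 (16-bit unsigned)

59498


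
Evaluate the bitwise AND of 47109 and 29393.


0b1011100000000101 & 0b111001011010001 = 0b11000000000001 = 12289

12289


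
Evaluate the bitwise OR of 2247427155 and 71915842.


0b10000101111101010000010001010011 | 0b100010010010101100101000010 = 0b10000101111111010101110101010011 = 2247974227

2247974227


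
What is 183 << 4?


0b10110111 << 4 = 0b101101110000 = 2928

2928


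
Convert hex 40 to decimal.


40 hex = 64 decimal

64


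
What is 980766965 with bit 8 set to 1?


980766965 | (1 << 8) = 980766965 | 256 = 980767221

980767221


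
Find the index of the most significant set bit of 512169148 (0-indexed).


0b11110100001110001010010111100. Highest set bit at position 28

28


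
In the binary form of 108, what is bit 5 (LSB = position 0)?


0b1101100, position 5 = 1

1


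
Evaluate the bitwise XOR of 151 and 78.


0b10010111 ^ 0b1001110 = 0b11011001 = 217

217


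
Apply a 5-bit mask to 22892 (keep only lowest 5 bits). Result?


22892 & 31 = 12

12


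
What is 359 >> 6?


0b101100111 >> 6 = 0b101 = 5

5


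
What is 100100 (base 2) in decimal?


100100 in decimal = 36

36


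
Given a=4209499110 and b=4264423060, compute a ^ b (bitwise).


4209499110 ^ 4264423060 = 80360818

80360818


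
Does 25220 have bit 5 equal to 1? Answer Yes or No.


0b110001010000100, bit 5 = 0. No

No


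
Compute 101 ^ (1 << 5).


101 ^ (1 << 5) = 101 ^ 32 = 69

69


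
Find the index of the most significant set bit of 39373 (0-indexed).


0b1001100111001101. Highest set bit at position 15

15


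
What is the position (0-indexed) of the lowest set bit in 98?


0b1100010. Lowest set bit at position 1

1


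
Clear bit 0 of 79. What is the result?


79 & ~(1 << 0) = 78

78


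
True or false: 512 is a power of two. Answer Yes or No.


0b1000000000. Only one bit set => Yes

Yes


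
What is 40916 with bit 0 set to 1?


40916 | (1 << 0) = 40916 | 1 = 40917

40917


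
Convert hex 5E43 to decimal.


5E43 hex = 24131 decimal

24131


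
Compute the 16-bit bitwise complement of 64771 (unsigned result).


~0b1111110100000011 = 0b1011111100 = 764 (16-bit unsigned)

764


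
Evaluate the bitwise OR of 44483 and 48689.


0b1010110111000011 | 0b1011111000110001 = 0b1011111111110011 = 49139

49139


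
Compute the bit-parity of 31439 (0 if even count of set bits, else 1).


0b111101011001111 has 11 ones => parity 1

1


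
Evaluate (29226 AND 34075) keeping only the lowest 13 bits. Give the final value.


Step 1: 29226 & 34075 = 10
Step 2: 10 & 8191 = 10

10


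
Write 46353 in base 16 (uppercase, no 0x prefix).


46353 = B511 hex

B511


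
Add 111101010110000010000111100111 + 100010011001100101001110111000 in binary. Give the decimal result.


111101010110000010000111100111 + 100010011001100101001110111000 = 1011111101111100111010110011111 = 1606317471

1606317471


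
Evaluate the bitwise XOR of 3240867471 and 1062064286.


0b11000001001010111011011010001111 ^ 0b111111010011011101000010011110 = 0b11111110011001100110011000010001 = 4268123665

4268123665


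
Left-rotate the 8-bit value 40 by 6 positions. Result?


Rotate 0b101000 left by 6 (8-bit) = 0b1010 = 10

10


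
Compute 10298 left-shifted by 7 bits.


0b10100000111010 << 7 = 0b101000001110100000000 = 1318144

1318144


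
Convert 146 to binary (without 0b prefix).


146 = 10010010 in binary

10010010


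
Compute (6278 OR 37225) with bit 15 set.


Step 1: 6278 | 37225 = 39407
Step 2: 39407 | (1 << 15) = 39407 | 32768 = 39407

39407


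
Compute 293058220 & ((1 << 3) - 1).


293058220 & 7 = 4

4


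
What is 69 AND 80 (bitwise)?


0b1000101 & 0b1010000 = 0b1000000 = 64

64


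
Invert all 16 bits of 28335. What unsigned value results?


28335 ^ 65535 = 37200

37200


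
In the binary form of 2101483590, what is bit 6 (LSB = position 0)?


0b1111101010000100001100001000110, position 6 = 1

1


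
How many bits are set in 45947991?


0b10101111010001110001010111 has 15 set bits

15


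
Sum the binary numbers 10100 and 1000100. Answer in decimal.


10100 + 1000100 = 1011000 = 88

88


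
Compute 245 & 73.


0b11110101 & 0b1001001 = 0b1000001 = 65

65


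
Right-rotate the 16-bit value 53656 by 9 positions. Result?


Rotate 0b1101000110011000 right by 9 (16-bit) = 0b1100110001101000 = 52328

52328


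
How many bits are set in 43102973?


0b10100100011011001011111101 has 15 set bits

15


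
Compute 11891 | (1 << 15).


11891 | (1 << 15) = 11891 | 32768 = 44659

44659


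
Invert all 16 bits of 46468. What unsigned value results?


46468 ^ 65535 = 19067

19067


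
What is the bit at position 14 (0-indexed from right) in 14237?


0b11011110011101, position 14 = 0

0


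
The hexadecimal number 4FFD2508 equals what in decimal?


4FFD2508 hex = 1341990152 decimal

1341990152


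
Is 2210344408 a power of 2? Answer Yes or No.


0b10000011101111110010110111011000. Multiple bits set => No

No


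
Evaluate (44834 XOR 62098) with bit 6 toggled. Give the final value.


Step 1: 44834 ^ 62098 = 23984
Step 2: 23984 ^ (1 << 6) = 23984 ^ 64 = 24048

24048


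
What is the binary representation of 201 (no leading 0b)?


201 = 11001001 in binary

11001001


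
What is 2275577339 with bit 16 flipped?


2275577339 ^ (1 << 16) = 2275577339 ^ 65536 = 2275642875

2275642875


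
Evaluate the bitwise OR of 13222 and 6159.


0b11001110100110 | 0b1100000001111 = 0b11101110101111 = 15279

15279


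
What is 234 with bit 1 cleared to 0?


234 & ~(1 << 1) = 232

232


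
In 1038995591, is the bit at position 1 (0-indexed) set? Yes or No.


0b111101111011011101000010000111, bit 1 = 1. Yes

Yes


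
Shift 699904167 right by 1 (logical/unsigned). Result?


0b101001101101111011000010100111 >> 1 = 0b10100110110111101100001010011 = 349952083

349952083


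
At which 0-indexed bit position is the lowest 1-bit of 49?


0b110001. Lowest set bit at position 0

0


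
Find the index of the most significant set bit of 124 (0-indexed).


0b1111100. Highest set bit at position 6

6


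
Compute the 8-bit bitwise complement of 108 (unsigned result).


~0b1101100 = 0b10010011 = 147 (8-bit unsigned)

147


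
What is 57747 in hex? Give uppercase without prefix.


57747 = E193 hex

E193


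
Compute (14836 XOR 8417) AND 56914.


Step 1: 14836 ^ 8417 = 6421
Step 2: 6421 & 56914 = 6160

6160


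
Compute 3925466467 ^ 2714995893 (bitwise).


0b11101001111110011101110101100011 ^ 0b10100001110100111000110010110101 = 0b1001000001010100101000111010110 = 1210733014

1210733014


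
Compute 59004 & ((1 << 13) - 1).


59004 & 8191 = 1660

1660


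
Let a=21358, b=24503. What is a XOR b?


21358 ^ 24503 = 3289

3289


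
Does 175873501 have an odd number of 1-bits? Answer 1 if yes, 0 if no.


0b1010011110111001110111011101 has 19 ones => parity 1

1


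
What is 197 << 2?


0b11000101 << 2 = 0b1100010100 = 788

788


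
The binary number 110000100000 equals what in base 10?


110000100000 in decimal = 3104

3104


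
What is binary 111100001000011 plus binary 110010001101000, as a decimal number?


111100001000011 + 110010001101000 = 1101110010101011 = 56491

56491


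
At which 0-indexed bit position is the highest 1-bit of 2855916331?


0b10101010001110011101001100101011. Highest set bit at position 31

31


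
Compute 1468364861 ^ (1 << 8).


1468364861 ^ (1 << 8) = 1468364861 ^ 256 = 1468365117

1468365117


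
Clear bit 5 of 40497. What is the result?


40497 & ~(1 << 5) = 40465

40465


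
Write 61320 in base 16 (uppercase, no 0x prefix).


61320 = EF88 hex

EF88


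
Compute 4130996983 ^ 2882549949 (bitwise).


0b11110110001110100000001011110111 ^ 0b10101011110100000011100010111101 = 0b1011101111010100011101001001010 = 1575631434

1575631434


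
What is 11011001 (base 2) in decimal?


11011001 in decimal = 217

217


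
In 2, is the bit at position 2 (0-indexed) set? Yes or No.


0b10, bit 2 = 0. No

No


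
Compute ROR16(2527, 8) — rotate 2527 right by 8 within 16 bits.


Rotate 0b100111011111 right by 8 (16-bit) = 0b1101111100001001 = 57097

57097


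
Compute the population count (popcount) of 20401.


0b100111110110001 has 9 set bits

9


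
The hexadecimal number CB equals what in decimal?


CB hex = 203 decimal

203


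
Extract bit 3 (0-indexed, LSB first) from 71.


0b1000111, position 3 = 0

0


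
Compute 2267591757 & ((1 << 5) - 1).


2267591757 & 31 = 13

13


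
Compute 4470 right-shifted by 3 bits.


0b1000101110110 >> 3 = 0b1000101110 = 558

558


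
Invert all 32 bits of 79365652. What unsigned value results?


79365652 ^ 4294967295 = 4215601643

4215601643


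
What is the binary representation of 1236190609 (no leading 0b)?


1236190609 = 1001001101011101100010110010001 in binary

1001001101011101100010110010001


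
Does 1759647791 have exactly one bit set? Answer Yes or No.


0b1101000111000100001100000101111. Multiple bits set => No

No


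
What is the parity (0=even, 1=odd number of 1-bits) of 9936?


0b10011011010000 has 6 ones => parity 0

0


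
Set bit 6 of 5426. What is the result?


5426 | (1 << 6) = 5426 | 64 = 5490

5490


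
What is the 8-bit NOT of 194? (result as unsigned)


~0b11000010 = 0b111101 = 61 (8-bit unsigned)

61


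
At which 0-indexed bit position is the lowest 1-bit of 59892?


0b1110100111110100. Lowest set bit at position 2

2


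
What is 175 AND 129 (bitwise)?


0b10101111 & 0b10000001 = 0b10000001 = 129

129


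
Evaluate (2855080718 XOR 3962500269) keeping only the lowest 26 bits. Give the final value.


Step 1: 2855080718 ^ 3962500269 = 1174661027
Step 2: 1174661027 & 67108863 = 33810339

33810339


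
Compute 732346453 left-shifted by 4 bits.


0b101011101001101011100001010101 << 4 = 0b1010111010011010111000010101010000 = 11717543248

11717543248


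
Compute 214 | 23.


0b11010110 | 0b10111 = 0b11010111 = 215

215


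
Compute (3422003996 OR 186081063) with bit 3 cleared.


Step 1: 3422003996 | 186081063 = 3422027583
Step 2: 3422027583 & ~(1 << 3) = 3422027575

3422027575


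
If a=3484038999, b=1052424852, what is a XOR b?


3484038999 ^ 1052424852 = 4044393923

4044393923


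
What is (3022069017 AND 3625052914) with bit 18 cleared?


Step 1: 3022069017 & 3625052914 = 2415986704
Step 2: 2415986704 & ~(1 << 18) = 2415986704

2415986704


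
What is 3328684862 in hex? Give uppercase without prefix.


3328684862 = C667B33E hex

C667B33E


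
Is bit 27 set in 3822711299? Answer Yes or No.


0b11100011110110011111001000000011, bit 27 = 0. No

No


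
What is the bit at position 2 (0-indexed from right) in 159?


0b10011111, position 2 = 1

1


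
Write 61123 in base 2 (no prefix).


61123 = 1110111011000011 in binary

1110111011000011


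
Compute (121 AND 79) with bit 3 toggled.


Step 1: 121 & 79 = 73
Step 2: 73 ^ (1 << 3) = 73 ^ 8 = 65

65


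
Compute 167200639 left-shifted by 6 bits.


0b1001111101110100011101111111 << 6 = 0b1001111101110100011101111111000000 = 10700840896

10700840896


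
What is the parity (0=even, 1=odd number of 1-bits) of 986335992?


0b111010110010100100101011111000 has 16 ones => parity 0

0


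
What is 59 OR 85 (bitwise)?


0b111011 | 0b1010101 = 0b1111111 = 127

127


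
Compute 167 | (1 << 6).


167 | (1 << 6) = 167 | 64 = 231

231


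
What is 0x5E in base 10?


5E hex = 94 decimal

94


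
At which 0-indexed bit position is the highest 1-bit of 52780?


0b1100111000101100. Highest set bit at position 15

15


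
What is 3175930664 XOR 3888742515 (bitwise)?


0b10111101010011001101101100101000 ^ 0b11100111110010011000000001110011 = 0b1011010100001010101101101011011 = 1518689115

1518689115


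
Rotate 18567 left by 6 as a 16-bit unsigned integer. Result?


Rotate 0b100100010000111 left by 6 (16-bit) = 0b10000111010010 = 8658

8658


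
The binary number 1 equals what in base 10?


1 in decimal = 1

1


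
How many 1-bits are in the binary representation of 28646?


0b110111111100110 has 11 set bits

11


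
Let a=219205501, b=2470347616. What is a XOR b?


219205501 ^ 2470347616 = 2653834269

2653834269


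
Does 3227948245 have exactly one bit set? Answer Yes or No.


0b11000000011001101001010011010101. Multiple bits set => No

No


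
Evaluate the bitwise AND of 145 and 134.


0b10010001 & 0b10000110 = 0b10000000 = 128

128


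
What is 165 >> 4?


0b10100101 >> 4 = 0b1010 = 10

10


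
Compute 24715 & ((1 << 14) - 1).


24715 & 16383 = 8331

8331


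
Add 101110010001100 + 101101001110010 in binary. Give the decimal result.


101110010001100 + 101101001110010 = 1011011011111110 = 46846

46846


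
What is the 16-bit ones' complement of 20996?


20996 ^ 65535 = 44539

44539


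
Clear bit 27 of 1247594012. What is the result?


1247594012 & ~(1 << 27) = 1113376284

1113376284


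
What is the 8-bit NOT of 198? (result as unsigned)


~0b11000110 = 0b111001 = 57 (8-bit unsigned)

57


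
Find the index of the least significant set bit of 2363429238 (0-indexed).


0b10001100110111110001000101110110. Lowest set bit at position 1

1


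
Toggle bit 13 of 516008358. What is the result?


516008358 ^ (1 << 13) = 516008358 ^ 8192 = 516000166

516000166


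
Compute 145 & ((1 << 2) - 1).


145 & 3 = 1

1


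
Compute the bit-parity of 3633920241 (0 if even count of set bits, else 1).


0b11011000100110010011100011110001 has 16 ones => parity 0

0
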